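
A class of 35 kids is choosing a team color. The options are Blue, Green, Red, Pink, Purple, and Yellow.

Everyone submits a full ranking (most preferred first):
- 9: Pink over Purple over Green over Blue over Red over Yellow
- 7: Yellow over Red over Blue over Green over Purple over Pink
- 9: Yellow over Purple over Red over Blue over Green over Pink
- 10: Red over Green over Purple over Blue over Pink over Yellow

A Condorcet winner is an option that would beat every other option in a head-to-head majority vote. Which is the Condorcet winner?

Purple vs Blue: 28–7
Purple vs Green: 18–17
Purple vs Red: 18–17
Purple vs Pink: 26–9
Purple vs Yellow: 19–16
Purple beats every other option.

Purple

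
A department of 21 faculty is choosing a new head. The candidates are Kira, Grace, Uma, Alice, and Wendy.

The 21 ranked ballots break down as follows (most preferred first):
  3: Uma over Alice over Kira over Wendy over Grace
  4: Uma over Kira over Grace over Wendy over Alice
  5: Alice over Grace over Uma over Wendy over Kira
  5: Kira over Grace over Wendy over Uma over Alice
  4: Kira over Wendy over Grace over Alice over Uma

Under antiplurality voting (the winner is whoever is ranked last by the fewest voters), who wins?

Wendy

Last-place votes: Kira 5, Grace 3, Uma 4, Alice 9, Wendy 0.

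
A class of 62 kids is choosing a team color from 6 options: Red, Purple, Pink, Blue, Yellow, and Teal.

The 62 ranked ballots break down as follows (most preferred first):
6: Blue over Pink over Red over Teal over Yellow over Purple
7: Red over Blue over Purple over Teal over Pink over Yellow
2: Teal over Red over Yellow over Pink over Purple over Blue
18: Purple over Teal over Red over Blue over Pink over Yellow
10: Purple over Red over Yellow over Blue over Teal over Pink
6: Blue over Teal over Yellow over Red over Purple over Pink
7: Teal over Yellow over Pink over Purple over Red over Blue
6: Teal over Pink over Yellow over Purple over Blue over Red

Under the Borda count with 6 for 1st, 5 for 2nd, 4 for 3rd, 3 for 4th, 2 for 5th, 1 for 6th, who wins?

Teal

Red: 6×4 + 7×6 + 2×5 + 18×4 + 10×5 + 6×3 + 7×2 + 6×1 = 236
Purple: 6×1 + 7×4 + 2×2 + 18×6 + 10×6 + 6×2 + 7×3 + 6×3 = 257
Pink: 6×5 + 7×2 + 2×3 + 18×2 + 10×1 + 6×1 + 7×4 + 6×5 = 160
Blue: 6×6 + 7×5 + 2×1 + 18×3 + 10×3 + 6×6 + 7×1 + 6×2 = 212
Yellow: 6×2 + 7×1 + 2×4 + 18×1 + 10×4 + 6×4 + 7×5 + 6×4 = 168
Teal: 6×3 + 7×3 + 2×6 + 18×5 + 10×2 + 6×5 + 7×6 + 6×6 = 269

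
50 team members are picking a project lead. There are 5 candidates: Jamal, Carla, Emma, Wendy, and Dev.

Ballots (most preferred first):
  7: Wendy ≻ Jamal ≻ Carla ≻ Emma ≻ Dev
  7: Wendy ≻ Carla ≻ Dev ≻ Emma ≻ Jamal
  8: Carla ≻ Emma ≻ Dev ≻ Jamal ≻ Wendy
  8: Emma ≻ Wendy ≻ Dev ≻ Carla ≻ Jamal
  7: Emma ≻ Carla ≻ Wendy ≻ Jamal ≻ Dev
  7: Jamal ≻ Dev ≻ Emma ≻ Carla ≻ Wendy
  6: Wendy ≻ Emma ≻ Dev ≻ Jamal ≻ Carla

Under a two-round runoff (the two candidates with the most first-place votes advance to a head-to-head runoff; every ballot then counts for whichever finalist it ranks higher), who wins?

Round 1 first-place votes: Jamal 7, Carla 8, Emma 15, Wendy 20, Dev 0. Wendy and Emma advance.
Runoff: Wendy is ranked above Emma on 20 ballots, Emma above Wendy on 30.

Emma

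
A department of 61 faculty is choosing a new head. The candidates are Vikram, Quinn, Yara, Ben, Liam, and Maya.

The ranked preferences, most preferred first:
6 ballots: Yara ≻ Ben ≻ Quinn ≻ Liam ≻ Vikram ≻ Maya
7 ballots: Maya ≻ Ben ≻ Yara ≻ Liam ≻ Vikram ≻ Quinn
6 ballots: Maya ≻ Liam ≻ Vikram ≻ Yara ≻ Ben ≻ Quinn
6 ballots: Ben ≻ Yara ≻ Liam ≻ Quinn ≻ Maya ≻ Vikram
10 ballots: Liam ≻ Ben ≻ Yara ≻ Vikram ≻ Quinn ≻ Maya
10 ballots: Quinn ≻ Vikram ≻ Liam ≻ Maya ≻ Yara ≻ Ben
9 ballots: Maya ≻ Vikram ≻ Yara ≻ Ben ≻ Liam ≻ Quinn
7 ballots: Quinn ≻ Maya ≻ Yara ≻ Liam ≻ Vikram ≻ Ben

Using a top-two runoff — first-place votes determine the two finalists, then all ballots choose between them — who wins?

Quinn

Round 1 first-place votes: Vikram 0, Quinn 17, Yara 6, Ben 6, Liam 10, Maya 22. Maya and Quinn advance.
Runoff: Maya is ranked above Quinn on 22 ballots, Quinn above Maya on 39.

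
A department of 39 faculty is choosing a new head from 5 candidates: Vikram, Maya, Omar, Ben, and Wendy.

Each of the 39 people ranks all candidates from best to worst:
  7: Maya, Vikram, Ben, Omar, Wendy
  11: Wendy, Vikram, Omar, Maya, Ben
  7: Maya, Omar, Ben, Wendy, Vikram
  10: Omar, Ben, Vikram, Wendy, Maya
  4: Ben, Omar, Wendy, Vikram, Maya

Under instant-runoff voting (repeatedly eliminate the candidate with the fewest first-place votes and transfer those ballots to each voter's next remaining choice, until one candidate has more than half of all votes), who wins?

Omar

Round 1: Vikram 0, Maya 14, Omar 10, Ben 4, Wendy 11. Vikram eliminated.
Round 2: Maya 14, Omar 10, Ben 4, Wendy 11. Ben eliminated.
Round 3: Maya 14, Omar 14, Wendy 11. Wendy eliminated.
Round 4: Maya 14, Omar 25. Omar has a majority (≥20).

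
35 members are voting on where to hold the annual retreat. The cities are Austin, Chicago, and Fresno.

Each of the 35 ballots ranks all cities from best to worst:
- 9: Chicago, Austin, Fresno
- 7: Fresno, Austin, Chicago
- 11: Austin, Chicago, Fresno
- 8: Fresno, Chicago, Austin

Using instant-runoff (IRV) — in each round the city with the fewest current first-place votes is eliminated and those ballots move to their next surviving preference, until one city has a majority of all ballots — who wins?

Round 1: Austin 11, Chicago 9, Fresno 15. Chicago eliminated.
Round 2: Austin 20, Fresno 15. Austin has a majority (≥18).

Austin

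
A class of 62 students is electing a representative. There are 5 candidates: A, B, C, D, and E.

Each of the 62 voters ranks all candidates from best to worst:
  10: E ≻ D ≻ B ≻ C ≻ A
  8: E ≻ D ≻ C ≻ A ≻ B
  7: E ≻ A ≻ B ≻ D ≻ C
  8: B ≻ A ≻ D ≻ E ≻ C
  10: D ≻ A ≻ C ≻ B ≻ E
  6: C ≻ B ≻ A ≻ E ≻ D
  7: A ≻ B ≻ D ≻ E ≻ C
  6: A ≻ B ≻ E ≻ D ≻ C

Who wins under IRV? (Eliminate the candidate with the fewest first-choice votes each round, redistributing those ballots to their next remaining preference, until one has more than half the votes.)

Round 1: A 13, B 8, C 6, D 10, E 25. C eliminated.
Round 2: A 13, B 14, D 10, E 25. D eliminated.
Round 3: A 23, B 14, E 25. B eliminated.
Round 4: A 37, E 25. A has a majority (≥32).

A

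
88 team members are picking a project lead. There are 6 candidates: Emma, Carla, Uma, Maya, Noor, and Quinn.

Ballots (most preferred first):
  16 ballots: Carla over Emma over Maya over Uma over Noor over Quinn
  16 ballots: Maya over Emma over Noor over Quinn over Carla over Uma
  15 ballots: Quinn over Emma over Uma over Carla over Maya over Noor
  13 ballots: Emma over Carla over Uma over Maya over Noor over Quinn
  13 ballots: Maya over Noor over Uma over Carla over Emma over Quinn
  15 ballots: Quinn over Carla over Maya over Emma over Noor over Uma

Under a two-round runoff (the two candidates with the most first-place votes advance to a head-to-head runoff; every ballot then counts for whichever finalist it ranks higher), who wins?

Round 1 first-place votes: Emma 13, Carla 16, Uma 0, Maya 29, Noor 0, Quinn 30. Quinn and Maya advance.
Runoff: Quinn is ranked above Maya on 30 ballots, Maya above Quinn on 58.

Maya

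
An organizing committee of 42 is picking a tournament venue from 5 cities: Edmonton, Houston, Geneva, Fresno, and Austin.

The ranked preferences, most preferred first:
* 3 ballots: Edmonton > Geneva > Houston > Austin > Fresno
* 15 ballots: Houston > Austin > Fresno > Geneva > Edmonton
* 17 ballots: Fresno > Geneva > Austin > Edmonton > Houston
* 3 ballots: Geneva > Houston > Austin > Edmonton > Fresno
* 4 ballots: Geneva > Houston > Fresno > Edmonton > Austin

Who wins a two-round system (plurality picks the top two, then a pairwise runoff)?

Houston

Round 1 first-place votes: Edmonton 3, Houston 15, Geneva 7, Fresno 17, Austin 0. Fresno and Houston advance.
Runoff: Fresno is ranked above Houston on 17 ballots, Houston above Fresno on 25.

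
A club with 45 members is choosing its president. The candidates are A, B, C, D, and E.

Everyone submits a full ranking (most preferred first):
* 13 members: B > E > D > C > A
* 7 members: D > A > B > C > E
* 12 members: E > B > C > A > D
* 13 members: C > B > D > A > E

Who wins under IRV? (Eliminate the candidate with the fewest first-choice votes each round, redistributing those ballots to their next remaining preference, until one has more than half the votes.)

B

Round 1: A 0, B 13, C 13, D 7, E 12. A eliminated.
Round 2: B 13, C 13, D 7, E 12. D eliminated.
Round 3: B 20, C 13, E 12. E eliminated.
Round 4: B 32, C 13. B has a majority (≥23).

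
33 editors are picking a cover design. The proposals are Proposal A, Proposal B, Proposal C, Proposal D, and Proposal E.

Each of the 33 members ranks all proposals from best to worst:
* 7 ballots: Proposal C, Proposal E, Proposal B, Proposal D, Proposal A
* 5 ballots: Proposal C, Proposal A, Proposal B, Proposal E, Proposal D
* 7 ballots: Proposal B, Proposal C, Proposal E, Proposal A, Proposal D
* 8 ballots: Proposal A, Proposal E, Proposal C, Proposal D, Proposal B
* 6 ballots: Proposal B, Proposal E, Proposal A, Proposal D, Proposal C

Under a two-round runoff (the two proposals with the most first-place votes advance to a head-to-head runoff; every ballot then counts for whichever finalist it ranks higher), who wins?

Round 1 first-place votes: Proposal A 8, Proposal B 13, Proposal C 12, Proposal D 0, Proposal E 0. Proposal B and Proposal C advance.
Runoff: Proposal B is ranked above Proposal C on 13 ballots, Proposal C above Proposal B on 20.

Proposal C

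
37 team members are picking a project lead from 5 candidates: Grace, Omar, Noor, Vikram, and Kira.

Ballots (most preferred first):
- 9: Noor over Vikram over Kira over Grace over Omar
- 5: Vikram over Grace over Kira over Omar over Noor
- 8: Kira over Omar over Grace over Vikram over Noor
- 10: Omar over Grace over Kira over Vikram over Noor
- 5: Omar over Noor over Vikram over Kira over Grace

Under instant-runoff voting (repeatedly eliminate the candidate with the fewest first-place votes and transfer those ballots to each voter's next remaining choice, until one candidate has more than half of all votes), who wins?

Kira

Round 1: Grace 0, Omar 15, Noor 9, Vikram 5, Kira 8. Grace eliminated.
Round 2: Omar 15, Noor 9, Vikram 5, Kira 8. Vikram eliminated.
Round 3: Omar 15, Noor 9, Kira 13. Noor eliminated.
Round 4: Omar 15, Kira 22. Kira has a majority (≥19).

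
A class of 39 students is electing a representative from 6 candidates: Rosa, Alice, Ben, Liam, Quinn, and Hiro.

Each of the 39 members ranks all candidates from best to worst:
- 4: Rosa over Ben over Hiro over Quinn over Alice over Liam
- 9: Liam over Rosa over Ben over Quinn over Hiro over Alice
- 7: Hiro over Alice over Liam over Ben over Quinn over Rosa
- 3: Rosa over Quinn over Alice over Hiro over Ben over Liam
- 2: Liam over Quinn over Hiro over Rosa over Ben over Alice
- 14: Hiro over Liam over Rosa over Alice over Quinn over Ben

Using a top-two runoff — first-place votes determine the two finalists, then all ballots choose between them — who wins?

Round 1 first-place votes: Rosa 7, Alice 0, Ben 0, Liam 11, Quinn 0, Hiro 21. Hiro and Liam advance.
Runoff: Hiro is ranked above Liam on 28 ballots, Liam above Hiro on 11.

Hiro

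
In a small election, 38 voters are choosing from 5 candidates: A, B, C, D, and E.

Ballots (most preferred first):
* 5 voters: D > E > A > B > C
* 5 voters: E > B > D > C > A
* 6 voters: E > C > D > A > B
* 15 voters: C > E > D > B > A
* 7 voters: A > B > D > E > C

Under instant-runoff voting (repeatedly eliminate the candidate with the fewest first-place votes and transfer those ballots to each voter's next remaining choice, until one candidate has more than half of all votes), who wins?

E

Round 1: A 7, B 0, C 15, D 5, E 11. B eliminated.
Round 2: A 7, C 15, D 5, E 11. D eliminated.
Round 3: A 7, C 15, E 16. A eliminated.
Round 4: C 15, E 23. E has a majority (≥20).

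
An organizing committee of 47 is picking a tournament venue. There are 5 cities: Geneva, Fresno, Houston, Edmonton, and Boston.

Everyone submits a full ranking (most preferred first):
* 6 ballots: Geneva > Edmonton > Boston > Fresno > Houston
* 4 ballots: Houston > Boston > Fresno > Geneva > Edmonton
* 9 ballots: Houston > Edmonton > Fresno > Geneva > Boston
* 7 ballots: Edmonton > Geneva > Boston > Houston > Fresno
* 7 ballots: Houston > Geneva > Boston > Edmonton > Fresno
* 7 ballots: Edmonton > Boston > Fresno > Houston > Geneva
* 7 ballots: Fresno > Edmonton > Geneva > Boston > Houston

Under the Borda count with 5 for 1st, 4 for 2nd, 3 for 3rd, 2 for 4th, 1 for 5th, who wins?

Geneva: 6×5 + 4×2 + 9×2 + 7×4 + 7×4 + 7×1 + 7×3 = 140
Fresno: 6×2 + 4×3 + 9×3 + 7×1 + 7×1 + 7×3 + 7×5 = 121
Houston: 6×1 + 4×5 + 9×5 + 7×2 + 7×5 + 7×2 + 7×1 = 141
Edmonton: 6×4 + 4×1 + 9×4 + 7×5 + 7×2 + 7×5 + 7×4 = 176
Boston: 6×3 + 4×4 + 9×1 + 7×3 + 7×3 + 7×4 + 7×2 = 127

Edmonton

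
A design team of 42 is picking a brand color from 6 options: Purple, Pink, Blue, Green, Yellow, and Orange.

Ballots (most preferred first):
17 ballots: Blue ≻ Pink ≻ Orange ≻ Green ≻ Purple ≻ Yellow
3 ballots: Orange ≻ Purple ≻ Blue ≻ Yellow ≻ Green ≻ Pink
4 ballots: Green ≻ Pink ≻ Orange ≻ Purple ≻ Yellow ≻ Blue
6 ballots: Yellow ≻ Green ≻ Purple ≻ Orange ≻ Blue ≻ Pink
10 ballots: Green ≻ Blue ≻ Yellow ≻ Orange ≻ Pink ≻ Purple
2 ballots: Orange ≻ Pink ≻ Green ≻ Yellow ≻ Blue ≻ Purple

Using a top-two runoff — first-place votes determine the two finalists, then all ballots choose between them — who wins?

Round 1 first-place votes: Purple 0, Pink 0, Blue 17, Green 14, Yellow 6, Orange 5. Blue and Green advance.
Runoff: Blue is ranked above Green on 20 ballots, Green above Blue on 22.

Green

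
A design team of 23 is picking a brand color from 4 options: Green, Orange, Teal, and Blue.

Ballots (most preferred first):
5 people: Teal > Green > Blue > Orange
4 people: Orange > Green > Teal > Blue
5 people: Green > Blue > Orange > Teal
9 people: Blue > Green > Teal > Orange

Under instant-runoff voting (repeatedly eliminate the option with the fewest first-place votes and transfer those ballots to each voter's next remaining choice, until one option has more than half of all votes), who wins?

Green

Round 1: Green 5, Orange 4, Teal 5, Blue 9. Orange eliminated.
Round 2: Green 9, Teal 5, Blue 9. Teal eliminated.
Round 3: Green 14, Blue 9. Green has a majority (≥12).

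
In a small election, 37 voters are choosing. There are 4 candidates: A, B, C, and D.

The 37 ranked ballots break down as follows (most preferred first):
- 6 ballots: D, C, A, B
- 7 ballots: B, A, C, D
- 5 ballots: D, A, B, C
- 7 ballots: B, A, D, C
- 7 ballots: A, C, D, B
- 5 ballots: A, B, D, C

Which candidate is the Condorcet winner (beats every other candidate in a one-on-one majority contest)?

A vs B: 23–14
A vs C: 31–6
A vs D: 26–11
A beats every other candidate.

A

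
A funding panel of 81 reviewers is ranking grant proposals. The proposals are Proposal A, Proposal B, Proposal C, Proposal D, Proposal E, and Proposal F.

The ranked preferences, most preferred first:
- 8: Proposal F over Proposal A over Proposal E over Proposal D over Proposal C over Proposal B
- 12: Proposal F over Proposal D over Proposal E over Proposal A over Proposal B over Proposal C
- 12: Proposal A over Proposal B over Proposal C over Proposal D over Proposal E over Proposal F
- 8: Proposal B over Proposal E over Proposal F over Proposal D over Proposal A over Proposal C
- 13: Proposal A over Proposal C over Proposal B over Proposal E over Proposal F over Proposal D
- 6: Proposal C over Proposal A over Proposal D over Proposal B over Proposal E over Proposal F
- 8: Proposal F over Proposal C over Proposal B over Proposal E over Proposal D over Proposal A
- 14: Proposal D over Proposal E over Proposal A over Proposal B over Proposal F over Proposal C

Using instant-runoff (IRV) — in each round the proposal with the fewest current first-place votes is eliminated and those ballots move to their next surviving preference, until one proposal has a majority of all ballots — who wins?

Proposal A

Round 1: Proposal A 25, Proposal B 8, Proposal C 6, Proposal D 14, Proposal E 0, Proposal F 28. Proposal E eliminated.
Round 2: Proposal A 25, Proposal B 8, Proposal C 6, Proposal D 14, Proposal F 28. Proposal C eliminated.
Round 3: Proposal A 31, Proposal B 8, Proposal D 14, Proposal F 28. Proposal B eliminated.
Round 4: Proposal A 31, Proposal D 14, Proposal F 36. Proposal D eliminated.
Round 5: Proposal A 45, Proposal F 36. Proposal A has a majority (≥41).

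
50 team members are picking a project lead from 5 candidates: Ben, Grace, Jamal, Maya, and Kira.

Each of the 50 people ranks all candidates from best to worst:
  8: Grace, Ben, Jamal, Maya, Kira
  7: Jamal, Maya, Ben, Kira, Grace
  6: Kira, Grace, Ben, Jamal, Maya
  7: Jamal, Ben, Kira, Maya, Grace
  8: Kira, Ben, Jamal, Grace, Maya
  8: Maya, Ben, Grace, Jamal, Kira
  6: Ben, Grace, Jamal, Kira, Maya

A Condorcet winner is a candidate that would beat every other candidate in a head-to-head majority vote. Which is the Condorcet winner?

Ben vs Grace: 36–14
Ben vs Jamal: 36–14
Ben vs Maya: 35–15
Ben vs Kira: 36–14
Ben beats every other candidate.

Ben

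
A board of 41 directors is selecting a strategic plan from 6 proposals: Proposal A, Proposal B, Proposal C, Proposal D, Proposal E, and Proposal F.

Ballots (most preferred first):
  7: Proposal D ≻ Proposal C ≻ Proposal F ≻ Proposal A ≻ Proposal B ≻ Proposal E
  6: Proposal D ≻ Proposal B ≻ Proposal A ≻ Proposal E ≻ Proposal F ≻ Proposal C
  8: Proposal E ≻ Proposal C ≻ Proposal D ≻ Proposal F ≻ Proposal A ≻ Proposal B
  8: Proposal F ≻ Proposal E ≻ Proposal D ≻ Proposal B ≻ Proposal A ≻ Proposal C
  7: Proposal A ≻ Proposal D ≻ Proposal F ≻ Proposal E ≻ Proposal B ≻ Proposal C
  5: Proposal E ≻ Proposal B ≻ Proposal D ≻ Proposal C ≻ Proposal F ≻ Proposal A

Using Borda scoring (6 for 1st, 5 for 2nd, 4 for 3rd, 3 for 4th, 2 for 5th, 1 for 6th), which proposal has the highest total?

Proposal A: 7×3 + 6×4 + 8×2 + 8×2 + 7×6 + 5×1 = 124
Proposal B: 7×2 + 6×5 + 8×1 + 8×3 + 7×2 + 5×5 = 115
Proposal C: 7×5 + 6×1 + 8×5 + 8×1 + 7×1 + 5×3 = 111
Proposal D: 7×6 + 6×6 + 8×4 + 8×4 + 7×5 + 5×4 = 197
Proposal E: 7×1 + 6×3 + 8×6 + 8×5 + 7×3 + 5×6 = 164
Proposal F: 7×4 + 6×2 + 8×3 + 8×6 + 7×4 + 5×2 = 150

Proposal D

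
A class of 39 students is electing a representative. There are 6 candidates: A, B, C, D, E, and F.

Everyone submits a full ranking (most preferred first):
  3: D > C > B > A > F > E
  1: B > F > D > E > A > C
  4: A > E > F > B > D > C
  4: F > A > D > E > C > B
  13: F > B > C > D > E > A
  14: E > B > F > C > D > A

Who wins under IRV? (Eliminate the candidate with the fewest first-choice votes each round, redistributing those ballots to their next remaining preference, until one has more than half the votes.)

F

Round 1: A 4, B 1, C 0, D 3, E 14, F 17. C eliminated.
Round 2: A 4, B 1, D 3, E 14, F 17. B eliminated.
Round 3: A 4, D 3, E 14, F 18. D eliminated.
Round 4: A 7, E 14, F 18. A eliminated.
Round 5: E 18, F 21. F has a majority (≥20).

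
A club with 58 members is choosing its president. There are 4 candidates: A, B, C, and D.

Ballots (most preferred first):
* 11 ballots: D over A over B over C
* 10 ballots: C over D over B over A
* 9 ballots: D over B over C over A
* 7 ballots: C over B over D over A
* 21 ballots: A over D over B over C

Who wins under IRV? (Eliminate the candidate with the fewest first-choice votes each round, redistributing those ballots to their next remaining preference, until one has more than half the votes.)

Round 1: A 21, B 0, C 17, D 20. B eliminated.
Round 2: A 21, C 17, D 20. C eliminated.
Round 3: A 21, D 37. D has a majority (≥30).

D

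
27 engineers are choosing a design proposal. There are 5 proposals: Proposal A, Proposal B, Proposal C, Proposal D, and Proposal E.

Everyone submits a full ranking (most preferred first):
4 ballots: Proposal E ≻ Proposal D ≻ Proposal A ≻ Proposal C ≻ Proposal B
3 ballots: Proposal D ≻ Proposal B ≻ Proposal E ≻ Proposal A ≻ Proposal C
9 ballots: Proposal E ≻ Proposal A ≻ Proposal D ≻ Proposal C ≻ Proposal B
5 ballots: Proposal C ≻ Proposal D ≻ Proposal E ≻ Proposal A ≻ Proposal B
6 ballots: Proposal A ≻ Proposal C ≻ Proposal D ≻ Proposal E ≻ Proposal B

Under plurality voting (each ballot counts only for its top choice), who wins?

Proposal E

First-place votes: Proposal A 6, Proposal B 0, Proposal C 5, Proposal D 3, Proposal E 13.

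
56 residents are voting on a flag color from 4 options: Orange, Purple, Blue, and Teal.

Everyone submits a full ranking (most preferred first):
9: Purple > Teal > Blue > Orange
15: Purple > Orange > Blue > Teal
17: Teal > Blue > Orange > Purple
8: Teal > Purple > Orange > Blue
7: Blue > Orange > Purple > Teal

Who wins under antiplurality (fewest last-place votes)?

Blue

Last-place votes: Orange 9, Purple 17, Blue 8, Teal 22.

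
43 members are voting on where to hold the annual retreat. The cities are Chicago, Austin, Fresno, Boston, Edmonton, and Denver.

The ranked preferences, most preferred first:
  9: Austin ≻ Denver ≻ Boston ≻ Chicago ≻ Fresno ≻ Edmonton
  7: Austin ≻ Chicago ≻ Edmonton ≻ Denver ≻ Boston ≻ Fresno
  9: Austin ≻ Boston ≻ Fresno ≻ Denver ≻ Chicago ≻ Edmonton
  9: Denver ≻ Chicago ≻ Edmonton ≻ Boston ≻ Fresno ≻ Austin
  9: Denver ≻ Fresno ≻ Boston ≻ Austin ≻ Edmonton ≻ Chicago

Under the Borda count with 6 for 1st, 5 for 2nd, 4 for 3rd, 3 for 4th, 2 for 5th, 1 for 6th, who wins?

Chicago: 9×3 + 7×5 + 9×2 + 9×5 + 9×1 = 134
Austin: 9×6 + 7×6 + 9×6 + 9×1 + 9×3 = 186
Fresno: 9×2 + 7×1 + 9×4 + 9×2 + 9×5 = 124
Boston: 9×4 + 7×2 + 9×5 + 9×3 + 9×4 = 158
Edmonton: 9×1 + 7×4 + 9×1 + 9×4 + 9×2 = 100
Denver: 9×5 + 7×3 + 9×3 + 9×6 + 9×6 = 201

Denver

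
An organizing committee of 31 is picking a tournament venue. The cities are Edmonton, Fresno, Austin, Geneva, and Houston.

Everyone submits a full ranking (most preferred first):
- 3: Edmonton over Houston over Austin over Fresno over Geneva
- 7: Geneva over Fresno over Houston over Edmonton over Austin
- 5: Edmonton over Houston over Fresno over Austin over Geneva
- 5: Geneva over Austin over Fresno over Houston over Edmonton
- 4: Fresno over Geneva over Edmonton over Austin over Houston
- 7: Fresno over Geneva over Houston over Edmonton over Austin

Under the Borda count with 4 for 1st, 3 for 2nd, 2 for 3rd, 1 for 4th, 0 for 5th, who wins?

Fresno

Edmonton: 3×4 + 7×1 + 5×4 + 5×0 + 4×2 + 7×1 = 54
Fresno: 3×1 + 7×3 + 5×2 + 5×2 + 4×4 + 7×4 = 88
Austin: 3×2 + 7×0 + 5×1 + 5×3 + 4×1 + 7×0 = 30
Geneva: 3×0 + 7×4 + 5×0 + 5×4 + 4×3 + 7×3 = 81
Houston: 3×3 + 7×2 + 5×3 + 5×1 + 4×0 + 7×2 = 57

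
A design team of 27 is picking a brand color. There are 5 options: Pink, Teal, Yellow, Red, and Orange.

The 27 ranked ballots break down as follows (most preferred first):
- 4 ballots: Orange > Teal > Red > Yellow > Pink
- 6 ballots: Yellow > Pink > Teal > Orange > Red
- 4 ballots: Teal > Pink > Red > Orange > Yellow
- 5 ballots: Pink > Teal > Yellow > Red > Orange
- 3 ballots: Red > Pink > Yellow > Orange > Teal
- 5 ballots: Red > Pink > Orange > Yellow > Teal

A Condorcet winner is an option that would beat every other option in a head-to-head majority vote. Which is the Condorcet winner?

Pink

Pink vs Teal: 19–8
Pink vs Yellow: 17–10
Pink vs Red: 15–12
Pink vs Orange: 23–4
Pink beats every other option.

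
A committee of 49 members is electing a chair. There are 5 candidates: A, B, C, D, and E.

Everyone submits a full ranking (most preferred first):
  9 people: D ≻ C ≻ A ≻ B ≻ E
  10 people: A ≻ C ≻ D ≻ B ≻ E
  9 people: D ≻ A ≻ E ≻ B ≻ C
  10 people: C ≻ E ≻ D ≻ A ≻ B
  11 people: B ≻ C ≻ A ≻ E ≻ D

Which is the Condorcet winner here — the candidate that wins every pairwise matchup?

C

C vs A: 30–19
C vs B: 29–20
C vs D: 31–18
C vs E: 40–9
C beats every other candidate.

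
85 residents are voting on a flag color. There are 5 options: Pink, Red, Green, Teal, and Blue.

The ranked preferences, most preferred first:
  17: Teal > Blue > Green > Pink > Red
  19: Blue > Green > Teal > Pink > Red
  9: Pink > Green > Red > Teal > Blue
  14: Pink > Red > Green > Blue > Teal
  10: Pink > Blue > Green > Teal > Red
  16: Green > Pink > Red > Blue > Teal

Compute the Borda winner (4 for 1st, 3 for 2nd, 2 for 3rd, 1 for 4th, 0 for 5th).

Pink: 17×1 + 19×1 + 9×4 + 14×4 + 10×4 + 16×3 = 216
Red: 17×0 + 19×0 + 9×2 + 14×3 + 10×0 + 16×2 = 92
Green: 17×2 + 19×3 + 9×3 + 14×2 + 10×2 + 16×4 = 230
Teal: 17×4 + 19×2 + 9×1 + 14×0 + 10×1 + 16×0 = 125
Blue: 17×3 + 19×4 + 9×0 + 14×1 + 10×3 + 16×1 = 187

Green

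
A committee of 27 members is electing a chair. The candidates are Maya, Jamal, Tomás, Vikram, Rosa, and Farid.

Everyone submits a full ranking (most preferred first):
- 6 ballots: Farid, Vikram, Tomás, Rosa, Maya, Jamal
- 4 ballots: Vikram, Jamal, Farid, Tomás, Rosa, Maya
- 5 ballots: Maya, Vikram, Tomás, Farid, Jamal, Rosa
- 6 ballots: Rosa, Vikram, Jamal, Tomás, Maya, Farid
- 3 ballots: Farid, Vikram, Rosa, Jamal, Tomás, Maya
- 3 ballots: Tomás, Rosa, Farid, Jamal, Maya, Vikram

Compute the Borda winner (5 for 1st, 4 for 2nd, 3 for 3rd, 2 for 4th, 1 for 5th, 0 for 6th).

Vikram

Maya: 6×1 + 4×0 + 5×5 + 6×1 + 3×0 + 3×1 = 40
Jamal: 6×0 + 4×4 + 5×1 + 6×3 + 3×2 + 3×2 = 51
Tomás: 6×3 + 4×2 + 5×3 + 6×2 + 3×1 + 3×5 = 71
Vikram: 6×4 + 4×5 + 5×4 + 6×4 + 3×4 + 3×0 = 100
Rosa: 6×2 + 4×1 + 5×0 + 6×5 + 3×3 + 3×4 = 67
Farid: 6×5 + 4×3 + 5×2 + 6×0 + 3×5 + 3×3 = 76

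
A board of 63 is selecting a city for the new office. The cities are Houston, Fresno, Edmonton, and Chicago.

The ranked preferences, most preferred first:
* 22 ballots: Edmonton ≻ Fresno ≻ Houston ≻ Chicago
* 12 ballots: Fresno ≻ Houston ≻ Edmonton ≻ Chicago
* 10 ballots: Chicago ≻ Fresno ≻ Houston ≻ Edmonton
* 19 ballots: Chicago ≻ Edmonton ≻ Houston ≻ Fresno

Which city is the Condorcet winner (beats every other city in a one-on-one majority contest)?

Edmonton vs Houston: 41–22
Edmonton vs Fresno: 41–22
Edmonton vs Chicago: 34–29
Edmonton beats every other city.

Edmonton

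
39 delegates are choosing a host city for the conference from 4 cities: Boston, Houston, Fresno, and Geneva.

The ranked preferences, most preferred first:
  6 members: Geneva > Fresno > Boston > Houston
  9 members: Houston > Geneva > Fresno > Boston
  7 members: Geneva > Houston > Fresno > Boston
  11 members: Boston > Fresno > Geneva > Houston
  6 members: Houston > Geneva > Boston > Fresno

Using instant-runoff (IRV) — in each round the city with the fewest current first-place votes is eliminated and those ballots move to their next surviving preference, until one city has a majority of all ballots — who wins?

Geneva

Round 1: Boston 11, Houston 15, Fresno 0, Geneva 13. Fresno eliminated.
Round 2: Boston 11, Houston 15, Geneva 13. Boston eliminated.
Round 3: Houston 15, Geneva 24. Geneva has a majority (≥20).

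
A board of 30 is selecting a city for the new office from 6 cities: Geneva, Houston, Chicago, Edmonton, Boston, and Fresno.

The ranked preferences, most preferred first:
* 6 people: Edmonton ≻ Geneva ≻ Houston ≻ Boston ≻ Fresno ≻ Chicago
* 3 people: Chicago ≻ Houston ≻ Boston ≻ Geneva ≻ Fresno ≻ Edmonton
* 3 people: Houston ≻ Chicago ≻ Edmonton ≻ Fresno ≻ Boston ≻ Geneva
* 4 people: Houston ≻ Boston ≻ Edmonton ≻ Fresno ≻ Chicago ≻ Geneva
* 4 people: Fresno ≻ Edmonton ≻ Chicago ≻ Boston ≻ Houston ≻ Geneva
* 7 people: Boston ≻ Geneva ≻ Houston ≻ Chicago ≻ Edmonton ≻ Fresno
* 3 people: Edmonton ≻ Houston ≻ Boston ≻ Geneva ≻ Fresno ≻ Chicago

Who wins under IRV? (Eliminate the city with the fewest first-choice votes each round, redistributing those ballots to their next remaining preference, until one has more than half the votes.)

Houston

Round 1: Geneva 0, Houston 7, Chicago 3, Edmonton 9, Boston 7, Fresno 4. Geneva eliminated.
Round 2: Houston 7, Chicago 3, Edmonton 9, Boston 7, Fresno 4. Chicago eliminated.
Round 3: Houston 10, Edmonton 9, Boston 7, Fresno 4. Fresno eliminated.
Round 4: Houston 10, Edmonton 13, Boston 7. Boston eliminated.
Round 5: Houston 17, Edmonton 13. Houston has a majority (≥16).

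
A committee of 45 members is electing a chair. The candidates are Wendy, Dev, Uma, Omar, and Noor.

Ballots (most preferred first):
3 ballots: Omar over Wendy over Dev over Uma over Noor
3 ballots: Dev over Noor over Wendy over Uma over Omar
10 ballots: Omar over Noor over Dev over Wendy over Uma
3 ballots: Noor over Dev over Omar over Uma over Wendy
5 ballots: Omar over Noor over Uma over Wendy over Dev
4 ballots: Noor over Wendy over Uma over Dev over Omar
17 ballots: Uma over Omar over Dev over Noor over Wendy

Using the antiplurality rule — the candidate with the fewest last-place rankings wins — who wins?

Last-place votes: Wendy 20, Dev 5, Uma 10, Omar 7, Noor 3.

Noor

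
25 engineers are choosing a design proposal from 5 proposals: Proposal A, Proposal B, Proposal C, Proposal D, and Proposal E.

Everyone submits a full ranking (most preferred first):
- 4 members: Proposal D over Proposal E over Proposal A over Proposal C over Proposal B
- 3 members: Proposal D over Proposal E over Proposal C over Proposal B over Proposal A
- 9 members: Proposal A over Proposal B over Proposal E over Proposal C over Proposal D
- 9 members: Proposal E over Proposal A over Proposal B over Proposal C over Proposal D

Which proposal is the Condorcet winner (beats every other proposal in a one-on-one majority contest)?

Proposal E

Proposal E vs Proposal A: 16–9
Proposal E vs Proposal B: 16–9
Proposal E vs Proposal C: 25–0
Proposal E vs Proposal D: 18–7
Proposal E beats every other proposal.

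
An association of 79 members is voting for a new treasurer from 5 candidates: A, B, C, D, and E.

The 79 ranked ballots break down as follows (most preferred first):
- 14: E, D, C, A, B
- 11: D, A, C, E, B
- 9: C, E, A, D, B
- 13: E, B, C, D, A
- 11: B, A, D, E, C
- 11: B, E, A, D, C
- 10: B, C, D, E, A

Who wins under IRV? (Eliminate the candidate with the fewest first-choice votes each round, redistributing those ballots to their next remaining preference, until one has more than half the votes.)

Round 1: A 0, B 32, C 9, D 11, E 27. A eliminated.
Round 2: B 32, C 9, D 11, E 27. C eliminated.
Round 3: B 32, D 11, E 36. D eliminated.
Round 4: B 32, E 47. E has a majority (≥40).

E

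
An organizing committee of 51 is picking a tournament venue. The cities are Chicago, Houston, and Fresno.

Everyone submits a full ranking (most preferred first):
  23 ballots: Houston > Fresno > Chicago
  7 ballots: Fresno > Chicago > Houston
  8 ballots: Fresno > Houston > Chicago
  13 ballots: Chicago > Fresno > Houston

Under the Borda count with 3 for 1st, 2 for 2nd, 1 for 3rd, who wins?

Fresno

Chicago: 23×1 + 7×2 + 8×1 + 13×3 = 84
Houston: 23×3 + 7×1 + 8×2 + 13×1 = 105
Fresno: 23×2 + 7×3 + 8×3 + 13×2 = 117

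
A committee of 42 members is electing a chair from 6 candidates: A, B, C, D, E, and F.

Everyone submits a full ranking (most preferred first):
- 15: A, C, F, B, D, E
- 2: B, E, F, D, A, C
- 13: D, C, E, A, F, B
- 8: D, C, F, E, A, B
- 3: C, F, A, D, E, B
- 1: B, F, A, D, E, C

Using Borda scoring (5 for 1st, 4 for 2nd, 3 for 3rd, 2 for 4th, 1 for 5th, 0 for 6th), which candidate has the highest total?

A: 15×5 + 2×1 + 13×2 + 8×1 + 3×3 + 1×3 = 123
B: 15×2 + 2×5 + 13×0 + 8×0 + 3×0 + 1×5 = 45
C: 15×4 + 2×0 + 13×4 + 8×4 + 3×5 + 1×0 = 159
D: 15×1 + 2×2 + 13×5 + 8×5 + 3×2 + 1×2 = 132
E: 15×0 + 2×4 + 13×3 + 8×2 + 3×1 + 1×1 = 67
F: 15×3 + 2×3 + 13×1 + 8×3 + 3×4 + 1×4 = 104

C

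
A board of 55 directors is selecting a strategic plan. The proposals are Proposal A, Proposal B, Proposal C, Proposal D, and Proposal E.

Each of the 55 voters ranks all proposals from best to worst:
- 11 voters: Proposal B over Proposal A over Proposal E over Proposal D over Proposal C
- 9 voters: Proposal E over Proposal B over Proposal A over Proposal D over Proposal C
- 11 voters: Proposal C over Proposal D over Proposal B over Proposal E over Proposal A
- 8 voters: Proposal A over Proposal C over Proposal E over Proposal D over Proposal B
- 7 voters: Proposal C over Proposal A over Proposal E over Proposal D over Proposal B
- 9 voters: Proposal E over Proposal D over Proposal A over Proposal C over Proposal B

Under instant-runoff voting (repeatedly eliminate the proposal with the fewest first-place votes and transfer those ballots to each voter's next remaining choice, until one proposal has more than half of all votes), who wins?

Proposal E

Round 1: Proposal A 8, Proposal B 11, Proposal C 18, Proposal D 0, Proposal E 18. Proposal D eliminated.
Round 2: Proposal A 8, Proposal B 11, Proposal C 18, Proposal E 18. Proposal A eliminated.
Round 3: Proposal B 11, Proposal C 26, Proposal E 18. Proposal B eliminated.
Round 4: Proposal C 26, Proposal E 29. Proposal E has a majority (≥28).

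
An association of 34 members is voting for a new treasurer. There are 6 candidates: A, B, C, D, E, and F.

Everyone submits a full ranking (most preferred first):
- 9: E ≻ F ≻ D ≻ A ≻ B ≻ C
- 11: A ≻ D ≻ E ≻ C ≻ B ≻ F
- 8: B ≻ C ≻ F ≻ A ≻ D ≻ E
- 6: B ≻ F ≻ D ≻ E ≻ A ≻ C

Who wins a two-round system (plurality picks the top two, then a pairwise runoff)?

Round 1 first-place votes: A 11, B 14, C 0, D 0, E 9, F 0. B and A advance.
Runoff: B is ranked above A on 14 ballots, A above B on 20.

A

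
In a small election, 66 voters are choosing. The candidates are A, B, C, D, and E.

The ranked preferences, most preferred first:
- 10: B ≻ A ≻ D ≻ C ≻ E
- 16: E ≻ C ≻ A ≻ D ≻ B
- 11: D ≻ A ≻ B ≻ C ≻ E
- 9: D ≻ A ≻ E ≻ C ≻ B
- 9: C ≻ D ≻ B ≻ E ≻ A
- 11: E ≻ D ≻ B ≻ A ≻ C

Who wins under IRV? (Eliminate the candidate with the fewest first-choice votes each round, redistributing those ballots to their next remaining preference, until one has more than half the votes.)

D

Round 1: A 0, B 10, C 9, D 20, E 27. A eliminated.
Round 2: B 10, C 9, D 20, E 27. C eliminated.
Round 3: B 10, D 29, E 27. B eliminated.
Round 4: D 39, E 27. D has a majority (≥34).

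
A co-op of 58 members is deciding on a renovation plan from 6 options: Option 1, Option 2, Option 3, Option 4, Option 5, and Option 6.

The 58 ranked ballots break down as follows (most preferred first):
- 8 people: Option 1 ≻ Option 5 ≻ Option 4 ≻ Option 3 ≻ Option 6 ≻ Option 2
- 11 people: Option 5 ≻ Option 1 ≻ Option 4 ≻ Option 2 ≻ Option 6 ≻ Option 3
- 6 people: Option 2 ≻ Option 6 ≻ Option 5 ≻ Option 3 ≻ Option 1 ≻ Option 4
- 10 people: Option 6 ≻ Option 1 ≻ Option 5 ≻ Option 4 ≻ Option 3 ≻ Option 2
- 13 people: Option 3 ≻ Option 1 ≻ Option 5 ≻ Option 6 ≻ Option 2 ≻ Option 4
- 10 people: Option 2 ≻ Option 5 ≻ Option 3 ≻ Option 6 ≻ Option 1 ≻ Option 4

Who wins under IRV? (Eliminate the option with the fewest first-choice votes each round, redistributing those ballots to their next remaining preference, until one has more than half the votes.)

Option 5

Round 1: Option 1 8, Option 2 16, Option 3 13, Option 4 0, Option 5 11, Option 6 10. Option 4 eliminated.
Round 2: Option 1 8, Option 2 16, Option 3 13, Option 5 11, Option 6 10. Option 1 eliminated.
Round 3: Option 2 16, Option 3 13, Option 5 19, Option 6 10. Option 6 eliminated.
Round 4: Option 2 16, Option 3 13, Option 5 29. Option 3 eliminated.
Round 5: Option 2 16, Option 5 42. Option 5 has a majority (≥30).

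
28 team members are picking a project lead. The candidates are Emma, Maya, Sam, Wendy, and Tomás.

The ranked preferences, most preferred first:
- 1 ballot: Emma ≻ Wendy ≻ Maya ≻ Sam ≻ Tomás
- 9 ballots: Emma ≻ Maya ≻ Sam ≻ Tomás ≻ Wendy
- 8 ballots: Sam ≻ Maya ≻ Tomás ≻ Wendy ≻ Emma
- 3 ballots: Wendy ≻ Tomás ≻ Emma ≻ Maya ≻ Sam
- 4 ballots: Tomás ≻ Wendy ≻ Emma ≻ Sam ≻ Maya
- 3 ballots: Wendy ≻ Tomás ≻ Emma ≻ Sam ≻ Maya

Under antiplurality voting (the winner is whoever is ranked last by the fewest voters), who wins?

Last-place votes: Emma 8, Maya 7, Sam 3, Wendy 9, Tomás 1.

Tomás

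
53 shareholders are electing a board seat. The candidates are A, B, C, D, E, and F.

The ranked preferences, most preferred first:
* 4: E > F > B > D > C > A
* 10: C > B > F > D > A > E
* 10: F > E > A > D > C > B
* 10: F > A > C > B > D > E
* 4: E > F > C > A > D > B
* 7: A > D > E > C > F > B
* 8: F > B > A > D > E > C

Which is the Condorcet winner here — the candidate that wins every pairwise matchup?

F

F vs A: 46–7
F vs B: 43–10
F vs C: 36–17
F vs D: 46–7
F vs E: 38–15
F beats every other candidate.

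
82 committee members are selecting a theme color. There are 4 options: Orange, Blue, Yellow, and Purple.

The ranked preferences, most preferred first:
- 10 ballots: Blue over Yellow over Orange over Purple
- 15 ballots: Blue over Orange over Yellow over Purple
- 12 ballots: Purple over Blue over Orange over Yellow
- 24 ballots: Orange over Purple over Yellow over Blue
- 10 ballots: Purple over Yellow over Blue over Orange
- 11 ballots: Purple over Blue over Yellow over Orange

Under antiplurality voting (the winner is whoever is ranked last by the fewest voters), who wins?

Yellow

Last-place votes: Orange 21, Blue 24, Yellow 12, Purple 25.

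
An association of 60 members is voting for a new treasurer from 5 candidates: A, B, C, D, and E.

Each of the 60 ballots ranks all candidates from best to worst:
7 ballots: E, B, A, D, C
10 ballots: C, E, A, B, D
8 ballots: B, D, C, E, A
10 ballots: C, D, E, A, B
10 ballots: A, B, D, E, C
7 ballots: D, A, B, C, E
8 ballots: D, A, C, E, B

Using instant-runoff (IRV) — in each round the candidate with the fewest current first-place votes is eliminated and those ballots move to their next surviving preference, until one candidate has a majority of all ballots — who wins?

B

Round 1: A 10, B 8, C 20, D 15, E 7. E eliminated.
Round 2: A 10, B 15, C 20, D 15. A eliminated.
Round 3: B 25, C 20, D 15. D eliminated.
Round 4: B 32, C 28. B has a majority (≥31).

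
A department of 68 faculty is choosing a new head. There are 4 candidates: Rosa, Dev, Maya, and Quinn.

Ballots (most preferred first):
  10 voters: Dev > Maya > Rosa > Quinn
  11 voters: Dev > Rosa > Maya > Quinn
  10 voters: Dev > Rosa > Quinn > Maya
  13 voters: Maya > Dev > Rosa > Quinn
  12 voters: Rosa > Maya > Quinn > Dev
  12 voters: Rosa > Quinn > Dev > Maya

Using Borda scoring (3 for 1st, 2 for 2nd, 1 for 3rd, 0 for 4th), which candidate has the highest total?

Rosa

Rosa: 10×1 + 11×2 + 10×2 + 13×1 + 12×3 + 12×3 = 137
Dev: 10×3 + 11×3 + 10×3 + 13×2 + 12×0 + 12×1 = 131
Maya: 10×2 + 11×1 + 10×0 + 13×3 + 12×2 + 12×0 = 94
Quinn: 10×0 + 11×0 + 10×1 + 13×0 + 12×1 + 12×2 = 46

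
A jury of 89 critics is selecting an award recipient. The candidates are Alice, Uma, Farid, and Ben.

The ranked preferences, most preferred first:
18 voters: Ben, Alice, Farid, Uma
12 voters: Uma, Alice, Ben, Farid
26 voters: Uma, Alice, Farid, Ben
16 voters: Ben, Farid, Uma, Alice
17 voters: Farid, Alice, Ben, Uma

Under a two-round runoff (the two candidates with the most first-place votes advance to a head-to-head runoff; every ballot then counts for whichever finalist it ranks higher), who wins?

Ben

Round 1 first-place votes: Alice 0, Uma 38, Farid 17, Ben 34. Uma and Ben advance.
Runoff: Uma is ranked above Ben on 38 ballots, Ben above Uma on 51.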